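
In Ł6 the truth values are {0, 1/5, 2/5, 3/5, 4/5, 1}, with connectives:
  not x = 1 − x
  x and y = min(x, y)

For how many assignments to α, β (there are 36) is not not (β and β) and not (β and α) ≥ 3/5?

value 1: 1 assignment (counts)
value 4/5: 3 assignments (counts)
value 3/5: 5 assignments (counts)
value 2/5: 11 assignments
value 1/5: 9 assignments
value 0: 7 assignments
So 9 of the 36 assignments meet the threshold.

9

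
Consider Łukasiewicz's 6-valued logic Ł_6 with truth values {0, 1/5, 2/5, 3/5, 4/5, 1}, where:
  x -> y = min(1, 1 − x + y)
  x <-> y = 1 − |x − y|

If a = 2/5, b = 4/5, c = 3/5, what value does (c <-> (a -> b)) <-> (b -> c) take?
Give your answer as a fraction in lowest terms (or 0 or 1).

a -> b = 2/5 -> 4/5 = 1
c <-> (a -> b) = 3/5 <-> 1 = 3/5
b -> c = 4/5 -> 3/5 = 4/5
(c <-> (a -> b)) <-> (b -> c) = 3/5 <-> 4/5 = 4/5

4/5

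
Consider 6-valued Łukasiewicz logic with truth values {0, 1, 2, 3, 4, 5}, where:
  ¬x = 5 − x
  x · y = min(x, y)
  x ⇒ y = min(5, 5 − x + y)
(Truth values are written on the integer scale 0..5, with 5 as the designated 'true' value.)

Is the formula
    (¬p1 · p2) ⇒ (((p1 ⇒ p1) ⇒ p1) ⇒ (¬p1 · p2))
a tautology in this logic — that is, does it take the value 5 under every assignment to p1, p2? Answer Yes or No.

At p1 = 1, p2 = 3, for instance:
¬p1 = ¬1 = 4
¬p1 · p2 = 4 · 3 = 3
p1 ⇒ p1 = 1 ⇒ 1 = 5
(p1 ⇒ p1) ⇒ p1 = 5 ⇒ 1 = 1
((p1 ⇒ p1) ⇒ p1) ⇒ (¬p1 · p2) = 1 ⇒ 3 = 5
(¬p1 · p2) ⇒ (((p1 ⇒ p1) ⇒ p1) ⇒ (¬p1 · p2)) = 3 ⇒ 5 = 5
and checking the remaining 35 assignments likewise gives ≥ 5 in every case.

Yes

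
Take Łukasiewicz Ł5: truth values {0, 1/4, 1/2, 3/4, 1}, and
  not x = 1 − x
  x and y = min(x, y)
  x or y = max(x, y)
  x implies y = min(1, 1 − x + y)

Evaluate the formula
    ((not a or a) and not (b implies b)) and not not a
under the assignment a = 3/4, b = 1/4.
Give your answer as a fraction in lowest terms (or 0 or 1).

0

not a = not 3/4 = 1/4
not a or a = 1/4 or 3/4 = 3/4
b implies b = 1/4 implies 1/4 = 1
not (b implies b) = not 1 = 0
(not a or a) and not (b implies b) = 3/4 and 0 = 0
not a = not 3/4 = 1/4
not not a = not 1/4 = 3/4
((not a or a) and not (b implies b)) and not not a = 0 and 3/4 = 0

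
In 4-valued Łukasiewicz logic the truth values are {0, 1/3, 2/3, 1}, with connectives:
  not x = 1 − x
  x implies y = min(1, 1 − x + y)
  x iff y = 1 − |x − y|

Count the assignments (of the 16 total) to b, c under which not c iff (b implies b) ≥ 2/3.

b = 0, c = 0 ↦ 1  ≥
b = 0, c = 1/3 ↦ 2/3  ≥
b = 0, c = 2/3 ↦ 1/3  <
b = 0, c = 1 ↦ 0  <
b = 1/3, c = 0 ↦ 1  ≥
b = 1/3, c = 1/3 ↦ 2/3  ≥
b = 1/3, c = 2/3 ↦ 1/3  <
b = 1/3, c = 1 ↦ 0  <
b = 2/3, c = 0 ↦ 1  ≥
b = 2/3, c = 1/3 ↦ 2/3  ≥
b = 2/3, c = 2/3 ↦ 1/3  <
b = 2/3, c = 1 ↦ 0  <
b = 1, c = 0 ↦ 1  ≥
b = 1, c = 1/3 ↦ 2/3  ≥
b = 1, c = 2/3 ↦ 1/3  <
b = 1, c = 1 ↦ 0  <
So 8 of the 16 assignments meet the threshold.

8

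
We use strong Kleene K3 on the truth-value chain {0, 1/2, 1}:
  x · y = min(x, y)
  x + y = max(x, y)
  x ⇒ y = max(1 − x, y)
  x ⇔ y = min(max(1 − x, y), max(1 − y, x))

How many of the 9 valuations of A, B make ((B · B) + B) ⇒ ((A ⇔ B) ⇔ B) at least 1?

A = 0, B = 0 ↦ 1  ≥
A = 0, B = 1/2 ↦ 1/2  <
A = 0, B = 1 ↦ 0  <
A = 1/2, B = 0 ↦ 1  ≥
A = 1/2, B = 1/2 ↦ 1/2  <
A = 1/2, B = 1 ↦ 1/2  <
A = 1, B = 0 ↦ 1  ≥
A = 1, B = 1/2 ↦ 1/2  <
A = 1, B = 1 ↦ 1  ≥
So 4 of the 9 assignments meet the threshold.

4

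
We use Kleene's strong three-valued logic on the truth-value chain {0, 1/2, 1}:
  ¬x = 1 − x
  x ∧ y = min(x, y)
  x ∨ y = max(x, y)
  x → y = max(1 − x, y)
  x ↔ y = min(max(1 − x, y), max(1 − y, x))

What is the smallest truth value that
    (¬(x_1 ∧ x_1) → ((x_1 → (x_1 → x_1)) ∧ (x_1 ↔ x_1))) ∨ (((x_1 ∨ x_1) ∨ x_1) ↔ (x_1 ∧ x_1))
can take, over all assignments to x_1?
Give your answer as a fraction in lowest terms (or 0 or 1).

Take x_1 = 1/2:
x_1 ∧ x_1 = 1/2 ∧ 1/2 = 1/2
¬(x_1 ∧ x_1) = ¬1/2 = 1/2
x_1 → x_1 = 1/2 → 1/2 = 1/2
x_1 → (x_1 → x_1) = 1/2 → 1/2 = 1/2
x_1 ↔ x_1 = 1/2 ↔ 1/2 = 1/2
(x_1 → (x_1 → x_1)) ∧ (x_1 ↔ x_1) = 1/2 ∧ 1/2 = 1/2
¬(x_1 ∧ x_1) → ((x_1 → (x_1 → x_1)) ∧ (x_1 ↔ x_1)) = 1/2 → 1/2 = 1/2
x_1 ∨ x_1 = 1/2 ∨ 1/2 = 1/2
(x_1 ∨ x_1) ∨ x_1 = 1/2 ∨ 1/2 = 1/2
x_1 ∧ x_1 = 1/2 ∧ 1/2 = 1/2
((x_1 ∨ x_1) ∨ x_1) ↔ (x_1 ∧ x_1) = 1/2 ↔ 1/2 = 1/2
(¬(x_1 ∧ x_1) → ((x_1 → (x_1 → x_1)) ∧ (x_1 ↔ x_1))) ∨ (((x_1 ∨ x_1) ∨ x_1) ↔ (x_1 ∧ x_1)) = 1/2 ∨ 1/2 = 1/2
No assignment yields a value below 1/2, so this is the minimum.

1/2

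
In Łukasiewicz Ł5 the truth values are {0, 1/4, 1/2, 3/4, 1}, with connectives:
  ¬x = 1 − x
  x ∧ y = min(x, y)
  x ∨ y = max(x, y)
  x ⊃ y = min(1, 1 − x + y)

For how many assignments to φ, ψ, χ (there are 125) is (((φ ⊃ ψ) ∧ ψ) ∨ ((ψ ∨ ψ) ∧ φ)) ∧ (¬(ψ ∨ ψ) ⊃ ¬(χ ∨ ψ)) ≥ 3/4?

50

value 1: 25 assignments (counts)
value 3/4: 25 assignments (counts)
value 1/2: 25 assignments
value 1/4: 25 assignments
value 0: 25 assignments
So 50 of the 125 assignments meet the threshold.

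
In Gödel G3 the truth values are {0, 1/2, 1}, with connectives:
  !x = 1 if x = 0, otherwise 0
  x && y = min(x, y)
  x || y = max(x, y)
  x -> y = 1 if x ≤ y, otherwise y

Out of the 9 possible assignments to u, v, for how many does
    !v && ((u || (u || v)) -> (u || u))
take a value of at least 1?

u = 0, v = 0 ↦ 1  ≥
u = 0, v = 1/2 ↦ 0  <
u = 0, v = 1 ↦ 0  <
u = 1/2, v = 0 ↦ 1  ≥
u = 1/2, v = 1/2 ↦ 0  <
u = 1/2, v = 1 ↦ 0  <
u = 1, v = 0 ↦ 1  ≥
u = 1, v = 1/2 ↦ 0  <
u = 1, v = 1 ↦ 0  <
So 3 of the 9 assignments meet the threshold.

3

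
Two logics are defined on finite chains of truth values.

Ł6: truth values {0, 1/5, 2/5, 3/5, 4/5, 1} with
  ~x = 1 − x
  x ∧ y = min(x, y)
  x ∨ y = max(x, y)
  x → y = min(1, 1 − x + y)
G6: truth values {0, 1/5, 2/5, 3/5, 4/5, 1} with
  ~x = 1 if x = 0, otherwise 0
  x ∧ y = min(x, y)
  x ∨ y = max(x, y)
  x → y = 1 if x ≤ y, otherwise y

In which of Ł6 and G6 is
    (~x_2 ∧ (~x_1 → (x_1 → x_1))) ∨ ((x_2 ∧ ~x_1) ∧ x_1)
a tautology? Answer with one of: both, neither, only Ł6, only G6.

In Ł6: at x_1 = 0, x_2 = 1/5 the value is 4/5 — not a tautology.
In G6: at x_1 = 0, x_2 = 1/5 the value is 0 — not a tautology.

neither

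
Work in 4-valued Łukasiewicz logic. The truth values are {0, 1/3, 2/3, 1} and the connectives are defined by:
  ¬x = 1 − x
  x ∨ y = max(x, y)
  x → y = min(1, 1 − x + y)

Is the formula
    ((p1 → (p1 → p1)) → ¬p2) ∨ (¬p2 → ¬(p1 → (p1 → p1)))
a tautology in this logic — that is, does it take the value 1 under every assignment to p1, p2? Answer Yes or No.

Counterexample: take p1 = 0, p2 = 1/3.
p1 → p1 = 0 → 0 = 1
p1 → (p1 → p1) = 0 → 1 = 1
¬p2 = ¬1/3 = 2/3
(p1 → (p1 → p1)) → ¬p2 = 1 → 2/3 = 2/3
¬p2 = ¬1/3 = 2/3
p1 → p1 = 0 → 0 = 1
p1 → (p1 → p1) = 0 → 1 = 1
¬(p1 → (p1 → p1)) = ¬1 = 0
¬p2 → ¬(p1 → (p1 → p1)) = 2/3 → 0 = 1/3
((p1 → (p1 → p1)) → ¬p2) ∨ (¬p2 → ¬(p1 → (p1 → p1))) = 2/3 ∨ 1/3 = 2/3
This gives 2/3 ≠ 1.

No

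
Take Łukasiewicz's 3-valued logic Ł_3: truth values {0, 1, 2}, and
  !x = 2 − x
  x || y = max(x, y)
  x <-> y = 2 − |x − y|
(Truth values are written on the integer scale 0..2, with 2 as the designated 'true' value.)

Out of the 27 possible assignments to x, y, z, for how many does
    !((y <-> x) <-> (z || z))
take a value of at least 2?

value 2: 5 assignments (counts)
value 1: 13 assignments
value 0: 9 assignments
So 5 of the 27 assignments meet the threshold.

5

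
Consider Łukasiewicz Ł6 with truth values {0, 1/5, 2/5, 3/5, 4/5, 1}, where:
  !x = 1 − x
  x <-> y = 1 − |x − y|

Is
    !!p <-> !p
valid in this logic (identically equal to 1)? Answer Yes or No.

Counterexample: take p = 0.
!p = !0 = 1
!!p = !1 = 0
!p = !0 = 1
!!p <-> !p = 0 <-> 1 = 0
This gives 0 ≠ 1.

No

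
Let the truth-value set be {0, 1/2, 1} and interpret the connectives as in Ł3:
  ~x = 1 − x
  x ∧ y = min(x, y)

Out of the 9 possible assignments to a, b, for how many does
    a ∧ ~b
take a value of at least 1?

a = 0, b = 0 ↦ 0  <
a = 0, b = 1/2 ↦ 0  <
a = 0, b = 1 ↦ 0  <
a = 1/2, b = 0 ↦ 1/2  <
a = 1/2, b = 1/2 ↦ 1/2  <
a = 1/2, b = 1 ↦ 0  <
a = 1, b = 0 ↦ 1  ≥
a = 1, b = 1/2 ↦ 1/2  <
a = 1, b = 1 ↦ 0  <
So 1 of the 9 assignments meets the threshold.

1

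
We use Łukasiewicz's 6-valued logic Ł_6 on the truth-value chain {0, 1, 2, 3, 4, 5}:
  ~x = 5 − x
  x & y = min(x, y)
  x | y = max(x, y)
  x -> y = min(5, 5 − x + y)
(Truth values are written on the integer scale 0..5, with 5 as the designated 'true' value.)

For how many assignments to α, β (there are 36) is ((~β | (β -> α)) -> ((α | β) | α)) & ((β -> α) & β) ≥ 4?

value 5: 1 assignment (counts)
value 4: 4 assignments (counts)
value 3: 7 assignments
value 2: 9 assignments
value 1: 8 assignments
value 0: 7 assignments
So 5 of the 36 assignments meet the threshold.

5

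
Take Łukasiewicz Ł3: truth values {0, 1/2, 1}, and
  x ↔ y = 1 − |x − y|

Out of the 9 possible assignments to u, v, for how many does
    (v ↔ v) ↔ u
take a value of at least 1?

3

u = 0, v = 0 ↦ 0  <
u = 0, v = 1/2 ↦ 0  <
u = 0, v = 1 ↦ 0  <
u = 1/2, v = 0 ↦ 1/2  <
u = 1/2, v = 1/2 ↦ 1/2  <
u = 1/2, v = 1 ↦ 1/2  <
u = 1, v = 0 ↦ 1  ≥
u = 1, v = 1/2 ↦ 1  ≥
u = 1, v = 1 ↦ 1  ≥
So 3 of the 9 assignments meet the threshold.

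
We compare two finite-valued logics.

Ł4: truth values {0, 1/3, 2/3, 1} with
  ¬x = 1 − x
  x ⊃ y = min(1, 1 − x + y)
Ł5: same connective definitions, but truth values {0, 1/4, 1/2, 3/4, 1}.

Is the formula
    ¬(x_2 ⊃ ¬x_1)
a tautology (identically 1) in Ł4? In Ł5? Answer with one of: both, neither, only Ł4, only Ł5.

In Ł4: at x_1 = 0, x_2 = 0 the value is 0 — not a tautology.
In Ł5: at x_1 = 0, x_2 = 0 the value is 0 — not a tautology.

neither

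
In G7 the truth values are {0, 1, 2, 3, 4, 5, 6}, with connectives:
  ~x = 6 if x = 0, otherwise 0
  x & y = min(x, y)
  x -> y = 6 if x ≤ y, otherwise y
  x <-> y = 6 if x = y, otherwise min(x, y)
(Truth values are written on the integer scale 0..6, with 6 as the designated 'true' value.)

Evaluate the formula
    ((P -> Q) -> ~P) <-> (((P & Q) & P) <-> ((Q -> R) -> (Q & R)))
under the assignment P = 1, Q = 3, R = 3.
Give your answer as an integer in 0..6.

0

P -> Q = 1 -> 3 = 6
~P = ~1 = 0
(P -> Q) -> ~P = 6 -> 0 = 0
P & Q = 1 & 3 = 1
(P & Q) & P = 1 & 1 = 1
Q -> R = 3 -> 3 = 6
Q & R = 3 & 3 = 3
(Q -> R) -> (Q & R) = 6 -> 3 = 3
((P & Q) & P) <-> ((Q -> R) -> (Q & R)) = 1 <-> 3 = 1
((P -> Q) -> ~P) <-> (((P & Q) & P) <-> ((Q -> R) -> (Q & R))) = 0 <-> 1 = 0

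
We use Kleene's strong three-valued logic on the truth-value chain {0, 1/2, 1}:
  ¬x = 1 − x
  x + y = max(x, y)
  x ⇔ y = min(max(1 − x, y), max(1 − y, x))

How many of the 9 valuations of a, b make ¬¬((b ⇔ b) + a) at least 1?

7

a = 0, b = 0 ↦ 1  ≥
a = 0, b = 1/2 ↦ 1/2  <
a = 0, b = 1 ↦ 1  ≥
a = 1/2, b = 0 ↦ 1  ≥
a = 1/2, b = 1/2 ↦ 1/2  <
a = 1/2, b = 1 ↦ 1  ≥
a = 1, b = 0 ↦ 1  ≥
a = 1, b = 1/2 ↦ 1  ≥
a = 1, b = 1 ↦ 1  ≥
So 7 of the 9 assignments meet the threshold.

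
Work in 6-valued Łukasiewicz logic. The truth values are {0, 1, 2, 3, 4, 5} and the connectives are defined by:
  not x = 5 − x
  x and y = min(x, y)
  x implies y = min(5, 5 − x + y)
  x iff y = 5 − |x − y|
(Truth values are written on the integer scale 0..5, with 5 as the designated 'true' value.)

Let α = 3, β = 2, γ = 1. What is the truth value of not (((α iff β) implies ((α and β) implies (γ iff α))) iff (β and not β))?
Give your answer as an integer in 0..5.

α iff β = 3 iff 2 = 4
α and β = 3 and 2 = 2
γ iff α = 1 iff 3 = 3
(α and β) implies (γ iff α) = 2 implies 3 = 5
(α iff β) implies ((α and β) implies (γ iff α)) = 4 implies 5 = 5
not β = not 2 = 3
β and not β = 2 and 3 = 2
((α iff β) implies ((α and β) implies (γ iff α))) iff (β and not β) = 5 iff 2 = 2
not (((α iff β) implies ((α and β) implies (γ iff α))) iff (β and not β)) = not 2 = 3

3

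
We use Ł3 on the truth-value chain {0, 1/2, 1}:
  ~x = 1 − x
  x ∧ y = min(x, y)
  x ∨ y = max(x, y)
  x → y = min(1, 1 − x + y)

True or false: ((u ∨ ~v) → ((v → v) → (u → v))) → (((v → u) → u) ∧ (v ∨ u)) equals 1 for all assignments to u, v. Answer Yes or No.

No

Counterexample: take u = 0, v = 0.
~v = ~0 = 1
u ∨ ~v = 0 ∨ 1 = 1
v → v = 0 → 0 = 1
u → v = 0 → 0 = 1
(v → v) → (u → v) = 1 → 1 = 1
(u ∨ ~v) → ((v → v) → (u → v)) = 1 → 1 = 1
v → u = 0 → 0 = 1
(v → u) → u = 1 → 0 = 0
v ∨ u = 0 ∨ 0 = 0
((v → u) → u) ∧ (v ∨ u) = 0 ∧ 0 = 0
((u ∨ ~v) → ((v → v) → (u → v))) → (((v → u) → u) ∧ (v ∨ u)) = 1 → 0 = 0
This gives 0 ≠ 1.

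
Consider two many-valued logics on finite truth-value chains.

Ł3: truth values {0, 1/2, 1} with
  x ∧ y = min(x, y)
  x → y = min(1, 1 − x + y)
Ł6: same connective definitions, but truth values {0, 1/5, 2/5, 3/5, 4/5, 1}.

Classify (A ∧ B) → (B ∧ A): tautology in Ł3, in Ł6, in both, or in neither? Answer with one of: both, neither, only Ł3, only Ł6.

In Ł3: every assignment gives 1 — tautology.
In Ł6: every assignment gives 1 — tautology.

both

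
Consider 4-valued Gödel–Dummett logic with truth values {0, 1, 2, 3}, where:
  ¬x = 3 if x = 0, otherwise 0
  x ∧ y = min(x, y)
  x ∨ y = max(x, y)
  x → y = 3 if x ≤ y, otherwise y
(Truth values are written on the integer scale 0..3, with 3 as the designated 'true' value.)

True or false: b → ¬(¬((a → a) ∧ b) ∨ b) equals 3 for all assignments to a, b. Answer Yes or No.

No

Counterexample: take a = 0, b = 1.
a → a = 0 → 0 = 3
(a → a) ∧ b = 3 ∧ 1 = 1
¬((a → a) ∧ b) = ¬1 = 0
¬((a → a) ∧ b) ∨ b = 0 ∨ 1 = 1
¬(¬((a → a) ∧ b) ∨ b) = ¬1 = 0
b → ¬(¬((a → a) ∧ b) ∨ b) = 1 → 0 = 0
This gives 0 ≠ 3.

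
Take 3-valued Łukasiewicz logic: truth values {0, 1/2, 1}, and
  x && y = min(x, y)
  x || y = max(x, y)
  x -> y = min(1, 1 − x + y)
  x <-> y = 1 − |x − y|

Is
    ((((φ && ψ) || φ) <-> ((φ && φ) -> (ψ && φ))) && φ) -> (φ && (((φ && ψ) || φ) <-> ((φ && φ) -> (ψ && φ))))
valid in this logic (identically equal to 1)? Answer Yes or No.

Yes

φ = 0, ψ = 0 ↦ 1
φ = 0, ψ = 1/2 ↦ 1
φ = 0, ψ = 1 ↦ 1
φ = 1/2, ψ = 0 ↦ 1
φ = 1/2, ψ = 1/2 ↦ 1
φ = 1/2, ψ = 1 ↦ 1
φ = 1, ψ = 0 ↦ 1
φ = 1, ψ = 1/2 ↦ 1
φ = 1, ψ = 1 ↦ 1
Every assignment gives a value ≥ 1.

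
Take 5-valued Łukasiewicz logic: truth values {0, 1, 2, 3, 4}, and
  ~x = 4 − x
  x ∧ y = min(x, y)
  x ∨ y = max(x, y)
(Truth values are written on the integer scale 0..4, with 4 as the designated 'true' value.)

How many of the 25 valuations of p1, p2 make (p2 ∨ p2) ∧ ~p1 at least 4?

1

value 4: 1 assignment (counts)
value 3: 3 assignments
value 2: 5 assignments
value 1: 7 assignments
value 0: 9 assignments
So 1 of the 25 assignments meets the threshold.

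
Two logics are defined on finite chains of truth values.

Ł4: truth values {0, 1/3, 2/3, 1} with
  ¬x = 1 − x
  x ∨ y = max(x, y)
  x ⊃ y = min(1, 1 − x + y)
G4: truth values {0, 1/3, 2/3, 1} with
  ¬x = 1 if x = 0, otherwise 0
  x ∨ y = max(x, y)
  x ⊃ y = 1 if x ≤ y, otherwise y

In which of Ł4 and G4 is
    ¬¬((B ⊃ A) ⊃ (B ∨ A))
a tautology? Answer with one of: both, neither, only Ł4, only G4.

In Ł4: at A = 0, B = 0 the value is 0 — not a tautology.
In G4: at A = 0, B = 0 the value is 0 — not a tautology.

neither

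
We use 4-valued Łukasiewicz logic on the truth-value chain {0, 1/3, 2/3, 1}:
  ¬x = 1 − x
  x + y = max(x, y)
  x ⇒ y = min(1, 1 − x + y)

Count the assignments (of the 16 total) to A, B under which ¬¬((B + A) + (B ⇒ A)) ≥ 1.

13

A = 0, B = 0 ↦ 1  ≥
A = 0, B = 1/3 ↦ 2/3  <
A = 0, B = 2/3 ↦ 2/3  <
A = 0, B = 1 ↦ 1  ≥
A = 1/3, B = 0 ↦ 1  ≥
A = 1/3, B = 1/3 ↦ 1  ≥
A = 1/3, B = 2/3 ↦ 2/3  <
A = 1/3, B = 1 ↦ 1  ≥
A = 2/3, B = 0 ↦ 1  ≥
A = 2/3, B = 1/3 ↦ 1  ≥
A = 2/3, B = 2/3 ↦ 1  ≥
A = 2/3, B = 1 ↦ 1  ≥
A = 1, B = 0 ↦ 1  ≥
A = 1, B = 1/3 ↦ 1  ≥
A = 1, B = 2/3 ↦ 1  ≥
A = 1, B = 1 ↦ 1  ≥
So 13 of the 16 assignments meet the threshold.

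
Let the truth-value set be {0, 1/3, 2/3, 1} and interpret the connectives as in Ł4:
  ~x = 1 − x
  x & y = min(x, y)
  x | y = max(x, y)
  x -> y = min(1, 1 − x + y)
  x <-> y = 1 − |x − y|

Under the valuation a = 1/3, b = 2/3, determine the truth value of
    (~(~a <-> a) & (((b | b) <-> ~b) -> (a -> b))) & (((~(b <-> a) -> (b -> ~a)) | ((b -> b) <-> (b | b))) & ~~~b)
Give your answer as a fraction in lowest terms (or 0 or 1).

1/3

~a = ~1/3 = 2/3
~a <-> a = 2/3 <-> 1/3 = 2/3
~(~a <-> a) = ~2/3 = 1/3
b | b = 2/3 | 2/3 = 2/3
~b = ~2/3 = 1/3
(b | b) <-> ~b = 2/3 <-> 1/3 = 2/3
a -> b = 1/3 -> 2/3 = 1
((b | b) <-> ~b) -> (a -> b) = 2/3 -> 1 = 1
~(~a <-> a) & (((b | b) <-> ~b) -> (a -> b)) = 1/3 & 1 = 1/3
b <-> a = 2/3 <-> 1/3 = 2/3
~(b <-> a) = ~2/3 = 1/3
~a = ~1/3 = 2/3
b -> ~a = 2/3 -> 2/3 = 1
~(b <-> a) -> (b -> ~a) = 1/3 -> 1 = 1
b -> b = 2/3 -> 2/3 = 1
b | b = 2/3 | 2/3 = 2/3
(b -> b) <-> (b | b) = 1 <-> 2/3 = 2/3
(~(b <-> a) -> (b -> ~a)) | ((b -> b) <-> (b | b)) = 1 | 2/3 = 1
~b = ~2/3 = 1/3
~~b = ~1/3 = 2/3
~~~b = ~2/3 = 1/3
((~(b <-> a) -> (b -> ~a)) | ((b -> b) <-> (b | b))) & ~~~b = 1 & 1/3 = 1/3
(~(~a <-> a) & (((b | b) <-> ~b) -> (a -> b))) & (((~(b <-> a) -> (b -> ~a)) | ((b -> b) <-> (b | b))) & ~~~b) = 1/3 & 1/3 = 1/3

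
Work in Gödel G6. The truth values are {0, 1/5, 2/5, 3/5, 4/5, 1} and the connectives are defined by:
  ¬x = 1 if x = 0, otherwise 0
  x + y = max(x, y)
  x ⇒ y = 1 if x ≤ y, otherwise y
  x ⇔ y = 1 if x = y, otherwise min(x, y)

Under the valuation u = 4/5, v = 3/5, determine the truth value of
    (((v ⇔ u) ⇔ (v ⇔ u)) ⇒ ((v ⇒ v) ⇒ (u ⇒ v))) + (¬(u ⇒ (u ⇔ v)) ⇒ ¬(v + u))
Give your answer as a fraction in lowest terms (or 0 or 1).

1

v ⇔ u = 3/5 ⇔ 4/5 = 3/5
v ⇔ u = 3/5 ⇔ 4/5 = 3/5
(v ⇔ u) ⇔ (v ⇔ u) = 3/5 ⇔ 3/5 = 1
v ⇒ v = 3/5 ⇒ 3/5 = 1
u ⇒ v = 4/5 ⇒ 3/5 = 3/5
(v ⇒ v) ⇒ (u ⇒ v) = 1 ⇒ 3/5 = 3/5
((v ⇔ u) ⇔ (v ⇔ u)) ⇒ ((v ⇒ v) ⇒ (u ⇒ v)) = 1 ⇒ 3/5 = 3/5
u ⇔ v = 4/5 ⇔ 3/5 = 3/5
u ⇒ (u ⇔ v) = 4/5 ⇒ 3/5 = 3/5
¬(u ⇒ (u ⇔ v)) = ¬3/5 = 0
v + u = 3/5 + 4/5 = 4/5
¬(v + u) = ¬4/5 = 0
¬(u ⇒ (u ⇔ v)) ⇒ ¬(v + u) = 0 ⇒ 0 = 1
(((v ⇔ u) ⇔ (v ⇔ u)) ⇒ ((v ⇒ v) ⇒ (u ⇒ v))) + (¬(u ⇒ (u ⇔ v)) ⇒ ¬(v + u)) = 3/5 + 1 = 1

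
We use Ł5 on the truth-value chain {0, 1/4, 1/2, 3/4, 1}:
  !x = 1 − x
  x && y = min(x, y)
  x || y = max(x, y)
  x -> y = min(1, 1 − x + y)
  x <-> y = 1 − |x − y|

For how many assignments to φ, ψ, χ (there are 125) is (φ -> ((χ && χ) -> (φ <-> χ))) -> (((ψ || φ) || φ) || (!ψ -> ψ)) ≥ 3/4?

value 1: 85 assignments (counts)
value 3/4: 10 assignments (counts)
value 1/2: 20 assignments
value 1/4: 5 assignments
value 0: 5 assignments
So 95 of the 125 assignments meet the threshold.

95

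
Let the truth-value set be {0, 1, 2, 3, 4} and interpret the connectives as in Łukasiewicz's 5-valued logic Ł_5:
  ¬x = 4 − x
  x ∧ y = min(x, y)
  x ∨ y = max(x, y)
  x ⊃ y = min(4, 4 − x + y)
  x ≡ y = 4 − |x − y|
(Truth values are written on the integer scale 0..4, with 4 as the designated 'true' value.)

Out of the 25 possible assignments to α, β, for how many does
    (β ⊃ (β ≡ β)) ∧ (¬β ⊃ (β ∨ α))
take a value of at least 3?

value 4: 18 assignments (counts)
value 3: 2 assignments (counts)
value 2: 3 assignments
value 1: 1 assignment
value 0: 1 assignment
So 20 of the 25 assignments meet the threshold.

20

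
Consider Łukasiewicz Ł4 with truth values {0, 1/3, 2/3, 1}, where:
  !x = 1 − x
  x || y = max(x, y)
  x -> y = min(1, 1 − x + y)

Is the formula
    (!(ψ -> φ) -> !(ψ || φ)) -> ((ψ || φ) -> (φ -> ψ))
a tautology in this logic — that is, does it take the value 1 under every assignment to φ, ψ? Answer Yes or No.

Counterexample: take φ = 2/3, ψ = 0.
ψ -> φ = 0 -> 2/3 = 1
!(ψ -> φ) = !1 = 0
ψ || φ = 0 || 2/3 = 2/3
!(ψ || φ) = !2/3 = 1/3
!(ψ -> φ) -> !(ψ || φ) = 0 -> 1/3 = 1
ψ || φ = 0 || 2/3 = 2/3
φ -> ψ = 2/3 -> 0 = 1/3
(ψ || φ) -> (φ -> ψ) = 2/3 -> 1/3 = 2/3
(!(ψ -> φ) -> !(ψ || φ)) -> ((ψ || φ) -> (φ -> ψ)) = 1 -> 2/3 = 2/3
This gives 2/3 ≠ 1.

No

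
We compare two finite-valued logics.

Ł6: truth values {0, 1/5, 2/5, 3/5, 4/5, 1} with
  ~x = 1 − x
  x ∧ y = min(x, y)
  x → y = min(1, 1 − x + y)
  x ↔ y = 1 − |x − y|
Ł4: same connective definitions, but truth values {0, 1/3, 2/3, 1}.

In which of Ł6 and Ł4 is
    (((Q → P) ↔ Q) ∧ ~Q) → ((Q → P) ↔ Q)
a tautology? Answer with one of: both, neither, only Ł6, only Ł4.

In Ł6: every assignment gives 1 — tautology.
In Ł4: every assignment gives 1 — tautology.

both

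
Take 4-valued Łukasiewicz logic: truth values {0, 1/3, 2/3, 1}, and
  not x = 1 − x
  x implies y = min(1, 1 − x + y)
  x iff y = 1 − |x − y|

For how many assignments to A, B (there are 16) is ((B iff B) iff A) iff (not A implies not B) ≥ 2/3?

A = 0, B = 0 ↦ 0  <
A = 0, B = 1/3 ↦ 1/3  <
A = 0, B = 2/3 ↦ 2/3  ≥
A = 0, B = 1 ↦ 1  ≥
A = 1/3, B = 0 ↦ 1/3  <
A = 1/3, B = 1/3 ↦ 1/3  <
A = 1/3, B = 2/3 ↦ 2/3  ≥
A = 1/3, B = 1 ↦ 1  ≥
A = 2/3, B = 0 ↦ 2/3  ≥
A = 2/3, B = 1/3 ↦ 2/3  ≥
A = 2/3, B = 2/3 ↦ 2/3  ≥
A = 2/3, B = 1 ↦ 1  ≥
A = 1, B = 0 ↦ 1  ≥
A = 1, B = 1/3 ↦ 1  ≥
A = 1, B = 2/3 ↦ 1  ≥
A = 1, B = 1 ↦ 1  ≥
So 12 of the 16 assignments meet the threshold.

12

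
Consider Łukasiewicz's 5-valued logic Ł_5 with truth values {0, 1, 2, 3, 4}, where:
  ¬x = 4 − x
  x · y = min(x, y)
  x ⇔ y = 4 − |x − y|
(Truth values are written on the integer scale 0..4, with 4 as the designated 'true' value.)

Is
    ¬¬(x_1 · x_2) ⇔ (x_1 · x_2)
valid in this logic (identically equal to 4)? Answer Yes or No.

At x_1 = 0, x_2 = 1, for instance:
x_1 · x_2 = 0 · 1 = 0
¬(x_1 · x_2) = ¬0 = 4
¬¬(x_1 · x_2) = ¬4 = 0
¬¬(x_1 · x_2) ⇔ (x_1 · x_2) = 0 ⇔ 0 = 4
and checking the remaining 24 assignments likewise gives ≥ 4 in every case.

Yes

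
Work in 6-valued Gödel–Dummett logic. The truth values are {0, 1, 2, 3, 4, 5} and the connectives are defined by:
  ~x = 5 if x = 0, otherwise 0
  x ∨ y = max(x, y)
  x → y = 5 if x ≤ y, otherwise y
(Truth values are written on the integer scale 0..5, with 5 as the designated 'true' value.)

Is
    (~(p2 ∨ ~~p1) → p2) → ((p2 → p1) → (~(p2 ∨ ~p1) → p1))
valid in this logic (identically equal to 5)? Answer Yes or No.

No

Counterexample: take p1 = 1, p2 = 0.
~p1 = ~1 = 0
~~p1 = ~0 = 5
p2 ∨ ~~p1 = 0 ∨ 5 = 5
~(p2 ∨ ~~p1) = ~5 = 0
~(p2 ∨ ~~p1) → p2 = 0 → 0 = 5
p2 → p1 = 0 → 1 = 5
~p1 = ~1 = 0
p2 ∨ ~p1 = 0 ∨ 0 = 0
~(p2 ∨ ~p1) = ~0 = 5
~(p2 ∨ ~p1) → p1 = 5 → 1 = 1
(p2 → p1) → (~(p2 ∨ ~p1) → p1) = 5 → 1 = 1
(~(p2 ∨ ~~p1) → p2) → ((p2 → p1) → (~(p2 ∨ ~p1) → p1)) = 5 → 1 = 1
This gives 1 ≠ 5.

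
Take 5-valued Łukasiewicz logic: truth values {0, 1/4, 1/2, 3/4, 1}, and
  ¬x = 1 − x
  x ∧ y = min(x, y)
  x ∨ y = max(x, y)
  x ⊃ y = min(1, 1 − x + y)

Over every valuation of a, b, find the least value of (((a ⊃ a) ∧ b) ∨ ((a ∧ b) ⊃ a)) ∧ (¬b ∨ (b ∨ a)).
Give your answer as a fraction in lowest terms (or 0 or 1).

Take a = 0, b = 1/2:
a ⊃ a = 0 ⊃ 0 = 1
(a ⊃ a) ∧ b = 1 ∧ 1/2 = 1/2
a ∧ b = 0 ∧ 1/2 = 0
(a ∧ b) ⊃ a = 0 ⊃ 0 = 1
((a ⊃ a) ∧ b) ∨ ((a ∧ b) ⊃ a) = 1/2 ∨ 1 = 1
¬b = ¬1/2 = 1/2
b ∨ a = 1/2 ∨ 0 = 1/2
¬b ∨ (b ∨ a) = 1/2 ∨ 1/2 = 1/2
(((a ⊃ a) ∧ b) ∨ ((a ∧ b) ⊃ a)) ∧ (¬b ∨ (b ∨ a)) = 1 ∧ 1/2 = 1/2
No assignment yields a value below 1/2, so this is the minimum.

1/2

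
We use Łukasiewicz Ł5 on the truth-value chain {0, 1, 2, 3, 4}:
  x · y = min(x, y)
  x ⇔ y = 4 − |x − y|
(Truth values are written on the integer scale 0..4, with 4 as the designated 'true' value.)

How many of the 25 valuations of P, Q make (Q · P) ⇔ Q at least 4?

15

value 4: 15 assignments (counts)
value 3: 4 assignments
value 2: 3 assignments
value 1: 2 assignments
value 0: 1 assignment
So 15 of the 25 assignments meet the threshold.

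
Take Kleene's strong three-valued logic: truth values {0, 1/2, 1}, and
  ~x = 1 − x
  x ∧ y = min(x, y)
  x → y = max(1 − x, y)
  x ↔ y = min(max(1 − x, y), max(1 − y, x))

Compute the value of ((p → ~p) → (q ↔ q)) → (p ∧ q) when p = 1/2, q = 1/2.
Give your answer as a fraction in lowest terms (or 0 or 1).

1/2

~p = ~1/2 = 1/2
p → ~p = 1/2 → 1/2 = 1/2
q ↔ q = 1/2 ↔ 1/2 = 1/2
(p → ~p) → (q ↔ q) = 1/2 → 1/2 = 1/2
p ∧ q = 1/2 ∧ 1/2 = 1/2
((p → ~p) → (q ↔ q)) → (p ∧ q) = 1/2 → 1/2 = 1/2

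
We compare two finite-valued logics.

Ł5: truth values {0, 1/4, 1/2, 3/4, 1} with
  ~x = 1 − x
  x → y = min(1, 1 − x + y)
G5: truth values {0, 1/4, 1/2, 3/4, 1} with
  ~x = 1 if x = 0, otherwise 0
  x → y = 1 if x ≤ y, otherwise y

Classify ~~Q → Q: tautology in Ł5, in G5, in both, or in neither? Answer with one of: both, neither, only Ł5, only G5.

only Ł5

In Ł5: every assignment gives 1 — tautology.
In G5: at Q = 1/4 the value is 1/4 — not a tautology.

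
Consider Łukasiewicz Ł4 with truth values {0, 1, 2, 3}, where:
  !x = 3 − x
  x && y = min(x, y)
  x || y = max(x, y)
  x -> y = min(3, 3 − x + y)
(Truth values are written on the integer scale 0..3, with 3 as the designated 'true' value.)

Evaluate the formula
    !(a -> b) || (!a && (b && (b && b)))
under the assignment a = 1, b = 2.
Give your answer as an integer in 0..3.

2

a -> b = 1 -> 2 = 3
!(a -> b) = !3 = 0
!a = !1 = 2
b && b = 2 && 2 = 2
b && (b && b) = 2 && 2 = 2
!a && (b && (b && b)) = 2 && 2 = 2
!(a -> b) || (!a && (b && (b && b))) = 0 || 2 = 2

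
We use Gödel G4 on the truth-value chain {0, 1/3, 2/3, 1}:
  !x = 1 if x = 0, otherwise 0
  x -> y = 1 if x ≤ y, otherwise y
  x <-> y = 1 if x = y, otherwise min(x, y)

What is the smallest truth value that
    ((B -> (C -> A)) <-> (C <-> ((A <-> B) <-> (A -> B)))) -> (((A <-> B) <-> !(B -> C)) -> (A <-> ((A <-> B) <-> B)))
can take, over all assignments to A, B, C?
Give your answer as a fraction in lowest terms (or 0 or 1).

Take A = 1/3, B = 0, C = 2/3:
C -> A = 2/3 -> 1/3 = 1/3
B -> (C -> A) = 0 -> 1/3 = 1
A <-> B = 1/3 <-> 0 = 0
A -> B = 1/3 -> 0 = 0
(A <-> B) <-> (A -> B) = 0 <-> 0 = 1
C <-> ((A <-> B) <-> (A -> B)) = 2/3 <-> 1 = 2/3
(B -> (C -> A)) <-> (C <-> ((A <-> B) <-> (A -> B))) = 1 <-> 2/3 = 2/3
A <-> B = 1/3 <-> 0 = 0
B -> C = 0 -> 2/3 = 1
!(B -> C) = !1 = 0
(A <-> B) <-> !(B -> C) = 0 <-> 0 = 1
A <-> B = 1/3 <-> 0 = 0
(A <-> B) <-> B = 0 <-> 0 = 1
A <-> ((A <-> B) <-> B) = 1/3 <-> 1 = 1/3
((A <-> B) <-> !(B -> C)) -> (A <-> ((A <-> B) <-> B)) = 1 -> 1/3 = 1/3
((B -> (C -> A)) <-> (C <-> ((A <-> B) <-> (A -> B)))) -> (((A <-> B) <-> !(B -> C)) -> (A <-> ((A <-> B) <-> B))) = 2/3 -> 1/3 = 1/3
No assignment yields a value below 1/3, so this is the minimum.

1/3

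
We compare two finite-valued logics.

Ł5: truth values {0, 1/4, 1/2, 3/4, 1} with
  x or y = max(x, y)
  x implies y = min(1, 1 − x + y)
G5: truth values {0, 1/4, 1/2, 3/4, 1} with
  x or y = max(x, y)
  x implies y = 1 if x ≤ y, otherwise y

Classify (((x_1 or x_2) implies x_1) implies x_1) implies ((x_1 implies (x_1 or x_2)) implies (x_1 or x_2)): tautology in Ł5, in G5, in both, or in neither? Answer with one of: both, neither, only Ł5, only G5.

only Ł5

In Ł5: every assignment gives 1 — tautology.
In G5: at x_1 = 0, x_2 = 1/4 the value is 1/4 — not a tautology.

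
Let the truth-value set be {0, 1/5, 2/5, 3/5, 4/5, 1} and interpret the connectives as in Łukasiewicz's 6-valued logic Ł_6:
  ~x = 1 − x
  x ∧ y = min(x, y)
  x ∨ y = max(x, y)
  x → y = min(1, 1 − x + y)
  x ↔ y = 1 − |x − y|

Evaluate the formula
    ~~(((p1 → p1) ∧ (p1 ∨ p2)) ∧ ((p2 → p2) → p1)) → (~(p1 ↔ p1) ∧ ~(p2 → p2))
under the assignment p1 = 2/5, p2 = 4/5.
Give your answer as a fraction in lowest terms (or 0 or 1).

p1 → p1 = 2/5 → 2/5 = 1
p1 ∨ p2 = 2/5 ∨ 4/5 = 4/5
(p1 → p1) ∧ (p1 ∨ p2) = 1 ∧ 4/5 = 4/5
p2 → p2 = 4/5 → 4/5 = 1
(p2 → p2) → p1 = 1 → 2/5 = 2/5
((p1 → p1) ∧ (p1 ∨ p2)) ∧ ((p2 → p2) → p1) = 4/5 ∧ 2/5 = 2/5
~(((p1 → p1) ∧ (p1 ∨ p2)) ∧ ((p2 → p2) → p1)) = ~2/5 = 3/5
~~(((p1 → p1) ∧ (p1 ∨ p2)) ∧ ((p2 → p2) → p1)) = ~3/5 = 2/5
p1 ↔ p1 = 2/5 ↔ 2/5 = 1
~(p1 ↔ p1) = ~1 = 0
p2 → p2 = 4/5 → 4/5 = 1
~(p2 → p2) = ~1 = 0
~(p1 ↔ p1) ∧ ~(p2 → p2) = 0 ∧ 0 = 0
~~(((p1 → p1) ∧ (p1 ∨ p2)) ∧ ((p2 → p2) → p1)) → (~(p1 ↔ p1) ∧ ~(p2 → p2)) = 2/5 → 0 = 3/5

3/5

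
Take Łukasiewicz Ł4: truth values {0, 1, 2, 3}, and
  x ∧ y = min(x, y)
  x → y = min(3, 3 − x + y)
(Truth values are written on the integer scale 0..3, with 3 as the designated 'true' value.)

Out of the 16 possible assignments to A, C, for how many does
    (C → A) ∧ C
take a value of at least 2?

A = 0, C = 0 ↦ 0  <
A = 0, C = 1 ↦ 1  <
A = 0, C = 2 ↦ 1  <
A = 0, C = 3 ↦ 0  <
A = 1, C = 0 ↦ 0  <
A = 1, C = 1 ↦ 1  <
A = 1, C = 2 ↦ 2  ≥
A = 1, C = 3 ↦ 1  <
A = 2, C = 0 ↦ 0  <
A = 2, C = 1 ↦ 1  <
A = 2, C = 2 ↦ 2  ≥
A = 2, C = 3 ↦ 2  ≥
A = 3, C = 0 ↦ 0  <
A = 3, C = 1 ↦ 1  <
A = 3, C = 2 ↦ 2  ≥
A = 3, C = 3 ↦ 3  ≥
So 5 of the 16 assignments meet the threshold.

5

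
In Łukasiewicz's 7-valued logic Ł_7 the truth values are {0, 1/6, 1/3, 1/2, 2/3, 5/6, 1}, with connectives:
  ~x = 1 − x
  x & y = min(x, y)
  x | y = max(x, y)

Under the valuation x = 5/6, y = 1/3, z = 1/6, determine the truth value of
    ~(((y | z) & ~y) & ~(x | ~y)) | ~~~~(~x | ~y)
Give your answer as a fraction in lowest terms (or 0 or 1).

5/6

y | z = 1/3 | 1/6 = 1/3
~y = ~1/3 = 2/3
(y | z) & ~y = 1/3 & 2/3 = 1/3
~y = ~1/3 = 2/3
x | ~y = 5/6 | 2/3 = 5/6
~(x | ~y) = ~5/6 = 1/6
((y | z) & ~y) & ~(x | ~y) = 1/3 & 1/6 = 1/6
~(((y | z) & ~y) & ~(x | ~y)) = ~1/6 = 5/6
~x = ~5/6 = 1/6
~y = ~1/3 = 2/3
~x | ~y = 1/6 | 2/3 = 2/3
~(~x | ~y) = ~2/3 = 1/3
~~(~x | ~y) = ~1/3 = 2/3
~~~(~x | ~y) = ~2/3 = 1/3
~~~~(~x | ~y) = ~1/3 = 2/3
~(((y | z) & ~y) & ~(x | ~y)) | ~~~~(~x | ~y) = 5/6 | 2/3 = 5/6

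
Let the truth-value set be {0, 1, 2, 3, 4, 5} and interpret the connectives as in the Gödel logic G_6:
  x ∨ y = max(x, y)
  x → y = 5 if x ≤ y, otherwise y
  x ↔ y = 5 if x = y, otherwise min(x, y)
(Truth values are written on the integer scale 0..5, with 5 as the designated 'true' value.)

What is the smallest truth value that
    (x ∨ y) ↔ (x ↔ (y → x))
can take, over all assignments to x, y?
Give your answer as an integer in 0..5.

1

Take x = 0, y = 1:
x ∨ y = 0 ∨ 1 = 1
y → x = 1 → 0 = 0
x ↔ (y → x) = 0 ↔ 0 = 5
(x ∨ y) ↔ (x ↔ (y → x)) = 1 ↔ 5 = 1
No assignment yields a value below 1, so this is the minimum.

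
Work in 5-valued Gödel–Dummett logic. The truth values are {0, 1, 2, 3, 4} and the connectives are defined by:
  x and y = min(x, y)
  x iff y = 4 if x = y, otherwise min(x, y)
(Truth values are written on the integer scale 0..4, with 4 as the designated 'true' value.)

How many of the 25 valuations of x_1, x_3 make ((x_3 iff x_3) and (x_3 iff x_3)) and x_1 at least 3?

10

value 4: 5 assignments (counts)
value 3: 5 assignments (counts)
value 2: 5 assignments
value 1: 5 assignments
value 0: 5 assignments
So 10 of the 25 assignments meet the threshold.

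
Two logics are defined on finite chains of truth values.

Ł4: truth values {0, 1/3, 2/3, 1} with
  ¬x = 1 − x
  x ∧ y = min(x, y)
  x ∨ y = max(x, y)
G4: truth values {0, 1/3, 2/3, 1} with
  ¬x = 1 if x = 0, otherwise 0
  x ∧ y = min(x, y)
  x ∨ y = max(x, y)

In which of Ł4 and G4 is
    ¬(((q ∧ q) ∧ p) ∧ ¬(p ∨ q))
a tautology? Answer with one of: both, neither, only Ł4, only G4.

In Ł4: at p = 1/3, q = 1/3 the value is 2/3 — not a tautology.
In G4: every assignment gives 1 — tautology.

only G4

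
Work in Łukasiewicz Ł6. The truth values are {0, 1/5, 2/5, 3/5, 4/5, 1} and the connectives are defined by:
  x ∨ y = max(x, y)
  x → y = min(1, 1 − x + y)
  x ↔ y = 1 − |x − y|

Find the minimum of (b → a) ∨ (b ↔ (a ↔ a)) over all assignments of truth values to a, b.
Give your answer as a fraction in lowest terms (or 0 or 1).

3/5

Take a = 0, b = 2/5:
b → a = 2/5 → 0 = 3/5
a ↔ a = 0 ↔ 0 = 1
b ↔ (a ↔ a) = 2/5 ↔ 1 = 2/5
(b → a) ∨ (b ↔ (a ↔ a)) = 3/5 ∨ 2/5 = 3/5
No assignment yields a value below 3/5, so this is the minimum.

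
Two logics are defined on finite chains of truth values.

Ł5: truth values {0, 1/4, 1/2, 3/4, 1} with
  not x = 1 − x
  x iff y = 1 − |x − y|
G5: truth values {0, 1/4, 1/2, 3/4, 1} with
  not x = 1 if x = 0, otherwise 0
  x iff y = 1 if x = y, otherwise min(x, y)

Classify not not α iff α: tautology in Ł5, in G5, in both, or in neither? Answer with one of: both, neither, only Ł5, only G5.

In Ł5: every assignment gives 1 — tautology.
In G5: at α = 1/4 the value is 1/4 — not a tautology.

only Ł5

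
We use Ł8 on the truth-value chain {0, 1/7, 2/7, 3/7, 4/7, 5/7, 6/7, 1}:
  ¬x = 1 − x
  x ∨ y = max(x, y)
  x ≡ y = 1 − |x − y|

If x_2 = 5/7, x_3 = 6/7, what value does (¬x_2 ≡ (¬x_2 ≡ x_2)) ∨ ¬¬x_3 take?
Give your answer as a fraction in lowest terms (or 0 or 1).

6/7

¬x_2 = ¬5/7 = 2/7
¬x_2 = ¬5/7 = 2/7
¬x_2 ≡ x_2 = 2/7 ≡ 5/7 = 4/7
¬x_2 ≡ (¬x_2 ≡ x_2) = 2/7 ≡ 4/7 = 5/7
¬x_3 = ¬6/7 = 1/7
¬¬x_3 = ¬1/7 = 6/7
(¬x_2 ≡ (¬x_2 ≡ x_2)) ∨ ¬¬x_3 = 5/7 ∨ 6/7 = 6/7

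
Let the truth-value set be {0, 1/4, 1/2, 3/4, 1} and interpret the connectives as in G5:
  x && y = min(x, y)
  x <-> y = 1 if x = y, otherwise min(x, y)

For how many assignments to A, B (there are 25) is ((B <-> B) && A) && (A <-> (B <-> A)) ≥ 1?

1

value 1: 1 assignment (counts)
value 3/4: 3 assignments
value 1/2: 5 assignments
value 1/4: 7 assignments
value 0: 9 assignments
So 1 of the 25 assignments meets the threshold.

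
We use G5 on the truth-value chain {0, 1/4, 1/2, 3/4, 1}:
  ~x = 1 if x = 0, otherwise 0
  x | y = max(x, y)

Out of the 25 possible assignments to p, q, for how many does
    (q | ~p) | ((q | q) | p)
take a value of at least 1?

value 1: 13 assignments (counts)
value 3/4: 6 assignments
value 1/2: 4 assignments
value 1/4: 2 assignments
So 13 of the 25 assignments meet the threshold.

13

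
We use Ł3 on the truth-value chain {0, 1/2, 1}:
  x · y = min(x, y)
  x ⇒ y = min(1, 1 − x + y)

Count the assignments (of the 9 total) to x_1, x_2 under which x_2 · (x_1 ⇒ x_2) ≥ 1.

x_1 = 0, x_2 = 0 ↦ 0  <
x_1 = 0, x_2 = 1/2 ↦ 1/2  <
x_1 = 0, x_2 = 1 ↦ 1  ≥
x_1 = 1/2, x_2 = 0 ↦ 0  <
x_1 = 1/2, x_2 = 1/2 ↦ 1/2  <
x_1 = 1/2, x_2 = 1 ↦ 1  ≥
x_1 = 1, x_2 = 0 ↦ 0  <
x_1 = 1, x_2 = 1/2 ↦ 1/2  <
x_1 = 1, x_2 = 1 ↦ 1  ≥
So 3 of the 9 assignments meet the threshold.

3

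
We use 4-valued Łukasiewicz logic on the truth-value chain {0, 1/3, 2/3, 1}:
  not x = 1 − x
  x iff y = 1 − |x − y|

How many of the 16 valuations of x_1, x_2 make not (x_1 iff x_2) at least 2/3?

x_1 = 0, x_2 = 0 ↦ 0  <
x_1 = 0, x_2 = 1/3 ↦ 1/3  <
x_1 = 0, x_2 = 2/3 ↦ 2/3  ≥
x_1 = 0, x_2 = 1 ↦ 1  ≥
x_1 = 1/3, x_2 = 0 ↦ 1/3  <
x_1 = 1/3, x_2 = 1/3 ↦ 0  <
x_1 = 1/3, x_2 = 2/3 ↦ 1/3  <
x_1 = 1/3, x_2 = 1 ↦ 2/3  ≥
x_1 = 2/3, x_2 = 0 ↦ 2/3  ≥
x_1 = 2/3, x_2 = 1/3 ↦ 1/3  <
x_1 = 2/3, x_2 = 2/3 ↦ 0  <
x_1 = 2/3, x_2 = 1 ↦ 1/3  <
x_1 = 1, x_2 = 0 ↦ 1  ≥
x_1 = 1, x_2 = 1/3 ↦ 2/3  ≥
x_1 = 1, x_2 = 2/3 ↦ 1/3  <
x_1 = 1, x_2 = 1 ↦ 0  <
So 6 of the 16 assignments meet the threshold.

6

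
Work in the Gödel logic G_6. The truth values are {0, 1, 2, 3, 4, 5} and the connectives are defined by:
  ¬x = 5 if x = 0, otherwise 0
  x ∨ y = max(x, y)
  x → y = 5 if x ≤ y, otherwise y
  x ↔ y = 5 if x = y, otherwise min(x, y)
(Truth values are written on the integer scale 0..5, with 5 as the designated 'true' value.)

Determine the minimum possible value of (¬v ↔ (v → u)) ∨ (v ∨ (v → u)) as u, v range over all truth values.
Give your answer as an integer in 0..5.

2

Take u = 1, v = 2:
¬v = ¬2 = 0
v → u = 2 → 1 = 1
¬v ↔ (v → u) = 0 ↔ 1 = 0
v → u = 2 → 1 = 1
v ∨ (v → u) = 2 ∨ 1 = 2
(¬v ↔ (v → u)) ∨ (v ∨ (v → u)) = 0 ∨ 2 = 2
No assignment yields a value below 2, so this is the minimum.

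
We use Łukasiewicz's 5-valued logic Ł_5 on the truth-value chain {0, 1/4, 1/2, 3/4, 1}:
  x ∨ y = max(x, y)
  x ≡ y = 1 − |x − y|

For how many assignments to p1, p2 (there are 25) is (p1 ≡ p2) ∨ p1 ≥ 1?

9

value 1: 9 assignments (counts)
value 3/4: 9 assignments
value 1/2: 4 assignments
value 1/4: 2 assignments
value 0: 1 assignment
So 9 of the 25 assignments meet the threshold.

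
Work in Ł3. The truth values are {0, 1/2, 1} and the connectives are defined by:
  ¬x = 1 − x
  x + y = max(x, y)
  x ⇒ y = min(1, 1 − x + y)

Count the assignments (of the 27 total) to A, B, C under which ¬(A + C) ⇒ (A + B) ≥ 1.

24

value 1: 24 assignments (counts)
value 1/2: 2 assignments
value 0: 1 assignment
So 24 of the 27 assignments meet the threshold.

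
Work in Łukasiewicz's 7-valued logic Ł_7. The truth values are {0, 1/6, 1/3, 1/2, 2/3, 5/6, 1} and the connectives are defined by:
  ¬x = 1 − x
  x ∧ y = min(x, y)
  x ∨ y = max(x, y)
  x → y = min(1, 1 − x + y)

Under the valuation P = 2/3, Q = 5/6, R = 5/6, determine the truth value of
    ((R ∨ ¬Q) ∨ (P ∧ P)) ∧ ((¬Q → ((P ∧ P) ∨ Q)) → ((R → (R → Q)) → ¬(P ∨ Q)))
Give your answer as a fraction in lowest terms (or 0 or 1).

1/6

¬Q = ¬5/6 = 1/6
R ∨ ¬Q = 5/6 ∨ 1/6 = 5/6
P ∧ P = 2/3 ∧ 2/3 = 2/3
(R ∨ ¬Q) ∨ (P ∧ P) = 5/6 ∨ 2/3 = 5/6
¬Q = ¬5/6 = 1/6
P ∧ P = 2/3 ∧ 2/3 = 2/3
(P ∧ P) ∨ Q = 2/3 ∨ 5/6 = 5/6
¬Q → ((P ∧ P) ∨ Q) = 1/6 → 5/6 = 1
R → Q = 5/6 → 5/6 = 1
R → (R → Q) = 5/6 → 1 = 1
P ∨ Q = 2/3 ∨ 5/6 = 5/6
¬(P ∨ Q) = ¬5/6 = 1/6
(R → (R → Q)) → ¬(P ∨ Q) = 1 → 1/6 = 1/6
(¬Q → ((P ∧ P) ∨ Q)) → ((R → (R → Q)) → ¬(P ∨ Q)) = 1 → 1/6 = 1/6
((R ∨ ¬Q) ∨ (P ∧ P)) ∧ ((¬Q → ((P ∧ P) ∨ Q)) → ((R → (R → Q)) → ¬(P ∨ Q))) = 5/6 ∧ 1/6 = 1/6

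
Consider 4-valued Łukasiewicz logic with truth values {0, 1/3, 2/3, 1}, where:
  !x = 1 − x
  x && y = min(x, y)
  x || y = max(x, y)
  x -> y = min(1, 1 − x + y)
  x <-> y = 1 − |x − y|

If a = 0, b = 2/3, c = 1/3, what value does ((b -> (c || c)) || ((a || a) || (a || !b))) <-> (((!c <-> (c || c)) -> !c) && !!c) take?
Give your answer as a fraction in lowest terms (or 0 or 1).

2/3

c || c = 1/3 || 1/3 = 1/3
b -> (c || c) = 2/3 -> 1/3 = 2/3
a || a = 0 || 0 = 0
!b = !2/3 = 1/3
a || !b = 0 || 1/3 = 1/3
(a || a) || (a || !b) = 0 || 1/3 = 1/3
(b -> (c || c)) || ((a || a) || (a || !b)) = 2/3 || 1/3 = 2/3
!c = !1/3 = 2/3
c || c = 1/3 || 1/3 = 1/3
!c <-> (c || c) = 2/3 <-> 1/3 = 2/3
!c = !1/3 = 2/3
(!c <-> (c || c)) -> !c = 2/3 -> 2/3 = 1
!c = !1/3 = 2/3
!!c = !2/3 = 1/3
((!c <-> (c || c)) -> !c) && !!c = 1 && 1/3 = 1/3
((b -> (c || c)) || ((a || a) || (a || !b))) <-> (((!c <-> (c || c)) -> !c) && !!c) = 2/3 <-> 1/3 = 2/3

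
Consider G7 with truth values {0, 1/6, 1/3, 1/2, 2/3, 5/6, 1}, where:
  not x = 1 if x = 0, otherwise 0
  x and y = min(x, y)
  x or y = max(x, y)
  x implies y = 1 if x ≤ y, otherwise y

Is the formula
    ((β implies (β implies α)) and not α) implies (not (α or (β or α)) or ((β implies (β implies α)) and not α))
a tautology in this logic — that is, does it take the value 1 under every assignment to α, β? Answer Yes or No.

At α = 0, β = 2/3, for instance:
β implies α = 2/3 implies 0 = 0
β implies (β implies α) = 2/3 implies 0 = 0
not α = not 0 = 1
(β implies (β implies α)) and not α = 0 and 1 = 0
β or α = 2/3 or 0 = 2/3
α or (β or α) = 0 or 2/3 = 2/3
not (α or (β or α)) = not 2/3 = 0
not (α or (β or α)) or ((β implies (β implies α)) and not α) = 0 or 0 = 0
((β implies (β implies α)) and not α) implies (not (α or (β or α)) or ((β implies (β implies α)) and not α)) = 0 implies 0 = 1
and checking the remaining 48 assignments likewise gives ≥ 1 in every case.

Yes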